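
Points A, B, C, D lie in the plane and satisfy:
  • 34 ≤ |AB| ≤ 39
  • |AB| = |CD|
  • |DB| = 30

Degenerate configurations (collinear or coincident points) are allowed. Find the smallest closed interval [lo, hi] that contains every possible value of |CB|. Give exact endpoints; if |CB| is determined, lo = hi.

|CB| ∈ [4, 69]  (≈ [4.0000, 69.0000])

|AB| ∈ [34, 39]
|BD| ∈ {30}
|CD| ∈ [34, 39]
|AD| ∈ [4, 69]
|BC| ∈ [4, 69]
|AC| ∈ [0, 108]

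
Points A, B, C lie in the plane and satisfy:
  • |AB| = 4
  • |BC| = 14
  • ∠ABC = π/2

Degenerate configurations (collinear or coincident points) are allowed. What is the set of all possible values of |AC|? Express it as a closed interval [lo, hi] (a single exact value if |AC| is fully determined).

|AC| = 2·√(53)  (≈ 14.5602)

|AB| ∈ {4}
|BC| ∈ {14}
|AC| ∈ {2·√(53)}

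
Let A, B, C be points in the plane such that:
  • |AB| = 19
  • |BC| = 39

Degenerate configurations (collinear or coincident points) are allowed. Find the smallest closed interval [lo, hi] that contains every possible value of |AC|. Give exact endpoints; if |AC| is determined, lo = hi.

|AB| ∈ {19}
|BC| ∈ {39}
|AC| ∈ [20, 58]

|AC| ∈ [20, 58]  (≈ [20.0000, 58.0000])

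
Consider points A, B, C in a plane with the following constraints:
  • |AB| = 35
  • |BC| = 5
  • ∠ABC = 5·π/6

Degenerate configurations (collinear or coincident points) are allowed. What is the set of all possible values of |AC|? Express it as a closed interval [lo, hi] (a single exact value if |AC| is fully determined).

|AC| = 5·√(7·√(3) + 50)  (≈ 39.4095)

|AB| ∈ {35}
|BC| ∈ {5}
|AC| ∈ {5·√(7·√(3) + 50)}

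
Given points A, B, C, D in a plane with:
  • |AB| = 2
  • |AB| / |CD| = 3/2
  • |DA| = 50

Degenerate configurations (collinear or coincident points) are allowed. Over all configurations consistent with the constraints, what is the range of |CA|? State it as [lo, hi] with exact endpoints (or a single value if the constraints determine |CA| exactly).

|AB| ∈ {2}
|AD| ∈ {50}
|CD| ∈ {4/3}
|BD| ∈ [48, 52]
|AC| ∈ [146/3, 154/3]
|BC| ∈ [140/3, 160/3]

|CA| ∈ [146/3, 154/3]  (≈ [48.6667, 51.3333])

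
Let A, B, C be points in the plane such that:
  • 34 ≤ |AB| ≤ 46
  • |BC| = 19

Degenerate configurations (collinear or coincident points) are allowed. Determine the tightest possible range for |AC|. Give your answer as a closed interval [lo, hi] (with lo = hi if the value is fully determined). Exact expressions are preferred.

|AB| ∈ [34, 46]
|BC| ∈ {19}
|AC| ∈ [15, 65]

|AC| ∈ [15, 65]  (≈ [15.0000, 65.0000])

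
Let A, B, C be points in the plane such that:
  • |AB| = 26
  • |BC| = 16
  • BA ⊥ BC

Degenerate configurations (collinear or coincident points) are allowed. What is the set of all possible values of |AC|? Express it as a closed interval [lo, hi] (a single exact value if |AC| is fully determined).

|AB| ∈ {26}
|BC| ∈ {16}
|AC| ∈ {2·√(233)}

|AC| = 2·√(233)  (≈ 30.5287)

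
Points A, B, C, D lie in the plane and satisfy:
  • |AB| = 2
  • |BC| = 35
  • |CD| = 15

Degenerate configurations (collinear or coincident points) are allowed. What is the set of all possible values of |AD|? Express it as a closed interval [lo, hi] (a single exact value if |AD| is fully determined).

|AB| ∈ {2}
|BC| ∈ {35}
|CD| ∈ {15}
|AC| ∈ [33, 37]
|BD| ∈ [20, 50]
|AD| ∈ [18, 52]

|AD| ∈ [18, 52]  (≈ [18.0000, 52.0000])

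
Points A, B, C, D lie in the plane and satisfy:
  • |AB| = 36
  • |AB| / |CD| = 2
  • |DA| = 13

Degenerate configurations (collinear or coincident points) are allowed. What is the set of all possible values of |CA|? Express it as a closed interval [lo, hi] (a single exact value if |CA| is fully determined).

|AB| ∈ {36}
|AD| ∈ {13}
|CD| ∈ {18}
|BD| ∈ [23, 49]
|AC| ∈ [5, 31]
|BC| ∈ [5, 67]

|CA| ∈ [5, 31]  (≈ [5.0000, 31.0000])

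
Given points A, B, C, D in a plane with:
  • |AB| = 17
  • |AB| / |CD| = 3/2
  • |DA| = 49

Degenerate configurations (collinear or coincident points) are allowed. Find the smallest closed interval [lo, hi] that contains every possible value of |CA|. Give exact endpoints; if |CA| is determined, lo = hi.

|CA| ∈ [113/3, 181/3]  (≈ [37.6667, 60.3333])

|AB| ∈ {17}
|AD| ∈ {49}
|CD| ∈ {34/3}
|BD| ∈ [32, 66]
|AC| ∈ [113/3, 181/3]
|BC| ∈ [62/3, 232/3]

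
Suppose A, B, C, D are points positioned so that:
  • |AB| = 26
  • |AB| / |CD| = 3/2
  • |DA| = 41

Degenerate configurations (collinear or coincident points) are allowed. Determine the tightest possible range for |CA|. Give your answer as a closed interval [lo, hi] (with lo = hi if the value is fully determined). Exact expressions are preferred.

|CA| ∈ [71/3, 175/3]  (≈ [23.6667, 58.3333])

|AB| ∈ {26}
|AD| ∈ {41}
|CD| ∈ {52/3}
|BD| ∈ [15, 67]
|AC| ∈ [71/3, 175/3]
|BC| ∈ [0, 253/3]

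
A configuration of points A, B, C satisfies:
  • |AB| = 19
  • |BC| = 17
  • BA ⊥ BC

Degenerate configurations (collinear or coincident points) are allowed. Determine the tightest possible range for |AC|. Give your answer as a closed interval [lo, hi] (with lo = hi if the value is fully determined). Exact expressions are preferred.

|AC| = 5·√(26)  (≈ 25.4951)

|AB| ∈ {19}
|BC| ∈ {17}
|AC| ∈ {5·√(26)}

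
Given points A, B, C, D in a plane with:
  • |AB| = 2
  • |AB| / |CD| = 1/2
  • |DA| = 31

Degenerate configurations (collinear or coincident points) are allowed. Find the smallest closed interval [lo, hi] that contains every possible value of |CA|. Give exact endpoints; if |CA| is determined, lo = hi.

|AB| ∈ {2}
|AD| ∈ {31}
|CD| ∈ {4}
|BD| ∈ [29, 33]
|AC| ∈ [27, 35]
|BC| ∈ [25, 37]

|CA| ∈ [27, 35]  (≈ [27.0000, 35.0000])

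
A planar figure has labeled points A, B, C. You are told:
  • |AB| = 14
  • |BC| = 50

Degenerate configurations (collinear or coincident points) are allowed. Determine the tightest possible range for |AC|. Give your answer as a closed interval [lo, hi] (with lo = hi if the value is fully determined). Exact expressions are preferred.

|AC| ∈ [36, 64]  (≈ [36.0000, 64.0000])

|AB| ∈ {14}
|BC| ∈ {50}
|AC| ∈ [36, 64]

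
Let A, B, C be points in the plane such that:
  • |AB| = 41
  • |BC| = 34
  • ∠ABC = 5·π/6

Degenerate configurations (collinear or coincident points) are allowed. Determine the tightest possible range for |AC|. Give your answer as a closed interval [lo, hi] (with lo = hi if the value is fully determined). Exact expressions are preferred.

|AC| = √(1394·√(3) + 2837)  (≈ 72.4671)

|AB| ∈ {41}
|BC| ∈ {34}
|AC| ∈ {√(1394·√(3) + 2837)}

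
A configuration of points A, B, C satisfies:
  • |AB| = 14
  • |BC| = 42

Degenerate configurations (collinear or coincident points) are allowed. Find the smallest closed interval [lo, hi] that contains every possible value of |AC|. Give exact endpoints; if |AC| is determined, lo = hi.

|AC| ∈ [28, 56]  (≈ [28.0000, 56.0000])

|AB| ∈ {14}
|BC| ∈ {42}
|AC| ∈ [28, 56]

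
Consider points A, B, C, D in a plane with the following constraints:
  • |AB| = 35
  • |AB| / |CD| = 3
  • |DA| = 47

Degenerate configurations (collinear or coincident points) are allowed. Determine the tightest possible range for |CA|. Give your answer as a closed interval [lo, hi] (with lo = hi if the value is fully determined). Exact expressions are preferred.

|CA| ∈ [106/3, 176/3]  (≈ [35.3333, 58.6667])

|AB| ∈ {35}
|AD| ∈ {47}
|CD| ∈ {35/3}
|BD| ∈ [12, 82]
|AC| ∈ [106/3, 176/3]
|BC| ∈ [1/3, 281/3]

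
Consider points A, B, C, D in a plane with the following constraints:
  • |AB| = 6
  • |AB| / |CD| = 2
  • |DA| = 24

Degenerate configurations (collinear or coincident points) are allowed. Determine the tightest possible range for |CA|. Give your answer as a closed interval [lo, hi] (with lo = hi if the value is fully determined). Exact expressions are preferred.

|CA| ∈ [21, 27]  (≈ [21.0000, 27.0000])

|AB| ∈ {6}
|AD| ∈ {24}
|CD| ∈ {3}
|BD| ∈ [18, 30]
|AC| ∈ [21, 27]
|BC| ∈ [15, 33]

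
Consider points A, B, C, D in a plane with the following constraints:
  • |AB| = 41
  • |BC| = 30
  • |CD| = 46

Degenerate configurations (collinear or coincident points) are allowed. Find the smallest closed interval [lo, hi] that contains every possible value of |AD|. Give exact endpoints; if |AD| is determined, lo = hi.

|AD| ∈ [0, 117]  (≈ [0.0000, 117.0000])

|AB| ∈ {41}
|BC| ∈ {30}
|CD| ∈ {46}
|AC| ∈ [11, 71]
|BD| ∈ [16, 76]
|AD| ∈ [0, 117]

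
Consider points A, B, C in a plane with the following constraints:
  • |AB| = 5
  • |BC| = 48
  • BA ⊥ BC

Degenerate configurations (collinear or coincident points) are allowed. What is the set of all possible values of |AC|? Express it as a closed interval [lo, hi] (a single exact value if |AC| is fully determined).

|AC| = √(2329)  (≈ 48.2597)

|AB| ∈ {5}
|BC| ∈ {48}
|AC| ∈ {√(2329)}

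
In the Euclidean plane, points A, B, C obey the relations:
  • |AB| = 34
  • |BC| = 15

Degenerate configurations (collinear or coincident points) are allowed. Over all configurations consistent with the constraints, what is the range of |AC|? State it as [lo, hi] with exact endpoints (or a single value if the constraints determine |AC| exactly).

|AC| ∈ [19, 49]  (≈ [19.0000, 49.0000])

|AB| ∈ {34}
|BC| ∈ {15}
|AC| ∈ [19, 49]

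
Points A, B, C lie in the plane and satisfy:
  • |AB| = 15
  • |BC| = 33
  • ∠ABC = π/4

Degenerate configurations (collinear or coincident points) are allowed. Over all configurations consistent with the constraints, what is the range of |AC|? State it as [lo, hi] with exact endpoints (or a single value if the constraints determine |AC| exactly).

|AB| ∈ {15}
|BC| ∈ {33}
|AC| ∈ {3·√(146 - 55·√(2))}

|AC| = 3·√(146 - 55·√(2))  (≈ 24.7783)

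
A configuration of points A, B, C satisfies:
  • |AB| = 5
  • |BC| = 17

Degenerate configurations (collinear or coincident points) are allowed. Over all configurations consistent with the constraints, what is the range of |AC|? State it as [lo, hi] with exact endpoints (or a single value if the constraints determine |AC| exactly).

|AC| ∈ [12, 22]  (≈ [12.0000, 22.0000])

|AB| ∈ {5}
|BC| ∈ {17}
|AC| ∈ [12, 22]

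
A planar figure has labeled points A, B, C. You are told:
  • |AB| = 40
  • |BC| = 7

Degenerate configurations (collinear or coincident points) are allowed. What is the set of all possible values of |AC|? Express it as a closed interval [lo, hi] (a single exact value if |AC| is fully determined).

|AB| ∈ {40}
|BC| ∈ {7}
|AC| ∈ [33, 47]

|AC| ∈ [33, 47]  (≈ [33.0000, 47.0000])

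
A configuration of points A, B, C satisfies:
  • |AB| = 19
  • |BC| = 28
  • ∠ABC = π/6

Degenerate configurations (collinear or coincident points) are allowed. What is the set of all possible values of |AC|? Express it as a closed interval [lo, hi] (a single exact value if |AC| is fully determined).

|AC| = √(1145 - 532·√(3))  (≈ 14.9516)

|AB| ∈ {19}
|BC| ∈ {28}
|AC| ∈ {√(1145 - 532·√(3))}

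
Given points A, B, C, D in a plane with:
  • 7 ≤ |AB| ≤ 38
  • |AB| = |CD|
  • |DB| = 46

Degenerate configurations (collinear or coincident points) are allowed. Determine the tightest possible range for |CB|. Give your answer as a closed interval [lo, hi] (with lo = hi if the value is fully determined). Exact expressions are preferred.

|AB| ∈ [7, 38]
|BD| ∈ {46}
|CD| ∈ [7, 38]
|AD| ∈ [8, 84]
|BC| ∈ [8, 84]
|AC| ∈ [0, 122]

|CB| ∈ [8, 84]  (≈ [8.0000, 84.0000])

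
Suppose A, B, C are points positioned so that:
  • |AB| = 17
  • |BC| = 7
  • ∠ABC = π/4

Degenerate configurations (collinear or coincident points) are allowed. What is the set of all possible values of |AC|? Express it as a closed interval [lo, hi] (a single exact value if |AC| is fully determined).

|AB| ∈ {17}
|BC| ∈ {7}
|AC| ∈ {√(338 - 119·√(2))}

|AC| = √(338 - 119·√(2))  (≈ 13.0272)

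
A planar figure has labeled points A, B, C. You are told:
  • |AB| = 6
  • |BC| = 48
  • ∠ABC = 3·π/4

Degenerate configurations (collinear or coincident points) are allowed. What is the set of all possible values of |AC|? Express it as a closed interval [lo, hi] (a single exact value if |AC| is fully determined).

|AB| ∈ {6}
|BC| ∈ {48}
|AC| ∈ {6·√(8·√(2) + 65)}

|AC| = 6·√(8·√(2) + 65)  (≈ 52.4146)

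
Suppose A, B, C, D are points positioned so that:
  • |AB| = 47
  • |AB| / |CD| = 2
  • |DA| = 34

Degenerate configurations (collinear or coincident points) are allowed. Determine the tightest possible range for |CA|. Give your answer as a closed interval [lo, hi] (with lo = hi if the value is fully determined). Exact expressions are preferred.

|CA| ∈ [21/2, 115/2]  (≈ [10.5000, 57.5000])

|AB| ∈ {47}
|AD| ∈ {34}
|CD| ∈ {47/2}
|BD| ∈ [13, 81]
|AC| ∈ [21/2, 115/2]
|BC| ∈ [0, 209/2]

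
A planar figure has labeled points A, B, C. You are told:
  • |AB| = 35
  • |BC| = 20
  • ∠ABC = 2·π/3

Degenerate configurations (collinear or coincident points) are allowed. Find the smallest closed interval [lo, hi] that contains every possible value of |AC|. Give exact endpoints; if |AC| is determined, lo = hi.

|AB| ∈ {35}
|BC| ∈ {20}
|AC| ∈ {5·√(93)}

|AC| = 5·√(93)  (≈ 48.2183)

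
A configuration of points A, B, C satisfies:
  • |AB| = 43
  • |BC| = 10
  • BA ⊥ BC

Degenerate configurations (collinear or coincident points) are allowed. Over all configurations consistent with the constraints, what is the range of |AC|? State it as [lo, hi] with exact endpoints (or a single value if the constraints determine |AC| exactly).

|AC| = √(1949)  (≈ 44.1475)

|AB| ∈ {43}
|BC| ∈ {10}
|AC| ∈ {√(1949)}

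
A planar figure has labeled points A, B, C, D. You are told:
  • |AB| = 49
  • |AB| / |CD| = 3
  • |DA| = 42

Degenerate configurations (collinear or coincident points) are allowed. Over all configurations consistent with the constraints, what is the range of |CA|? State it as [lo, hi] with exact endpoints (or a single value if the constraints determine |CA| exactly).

|AB| ∈ {49}
|AD| ∈ {42}
|CD| ∈ {49/3}
|BD| ∈ [7, 91]
|AC| ∈ [77/3, 175/3]
|BC| ∈ [0, 322/3]

|CA| ∈ [77/3, 175/3]  (≈ [25.6667, 58.3333])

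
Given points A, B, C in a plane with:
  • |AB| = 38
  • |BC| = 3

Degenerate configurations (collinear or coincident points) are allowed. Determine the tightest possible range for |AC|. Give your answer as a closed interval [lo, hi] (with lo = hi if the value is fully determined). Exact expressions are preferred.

|AC| ∈ [35, 41]  (≈ [35.0000, 41.0000])

|AB| ∈ {38}
|BC| ∈ {3}
|AC| ∈ [35, 41]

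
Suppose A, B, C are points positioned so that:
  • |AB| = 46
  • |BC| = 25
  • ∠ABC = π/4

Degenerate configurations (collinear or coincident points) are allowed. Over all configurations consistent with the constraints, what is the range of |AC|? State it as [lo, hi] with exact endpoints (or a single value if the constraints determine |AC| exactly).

|AC| = √(2741 - 1150·√(2))  (≈ 33.3864)

|AB| ∈ {46}
|BC| ∈ {25}
|AC| ∈ {√(2741 - 1150·√(2))}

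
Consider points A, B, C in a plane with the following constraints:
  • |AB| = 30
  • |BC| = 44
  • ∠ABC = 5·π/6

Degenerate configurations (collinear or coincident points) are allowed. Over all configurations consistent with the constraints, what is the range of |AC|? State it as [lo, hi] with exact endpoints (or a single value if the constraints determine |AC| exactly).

|AC| = 2·√(330·√(3) + 709)  (≈ 71.5703)

|AB| ∈ {30}
|BC| ∈ {44}
|AC| ∈ {2·√(330·√(3) + 709)}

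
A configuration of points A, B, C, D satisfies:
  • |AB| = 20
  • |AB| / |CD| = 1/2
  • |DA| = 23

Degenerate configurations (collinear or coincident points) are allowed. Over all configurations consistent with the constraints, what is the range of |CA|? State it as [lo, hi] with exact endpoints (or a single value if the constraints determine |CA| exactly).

|CA| ∈ [17, 63]  (≈ [17.0000, 63.0000])

|AB| ∈ {20}
|AD| ∈ {23}
|CD| ∈ {40}
|BD| ∈ [3, 43]
|AC| ∈ [17, 63]
|BC| ∈ [0, 83]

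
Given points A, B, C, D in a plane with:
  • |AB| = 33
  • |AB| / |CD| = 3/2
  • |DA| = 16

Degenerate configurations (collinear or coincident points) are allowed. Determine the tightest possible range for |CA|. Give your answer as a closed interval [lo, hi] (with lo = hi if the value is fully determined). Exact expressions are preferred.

|CA| ∈ [6, 38]  (≈ [6.0000, 38.0000])

|AB| ∈ {33}
|AD| ∈ {16}
|CD| ∈ {22}
|BD| ∈ [17, 49]
|AC| ∈ [6, 38]
|BC| ∈ [0, 71]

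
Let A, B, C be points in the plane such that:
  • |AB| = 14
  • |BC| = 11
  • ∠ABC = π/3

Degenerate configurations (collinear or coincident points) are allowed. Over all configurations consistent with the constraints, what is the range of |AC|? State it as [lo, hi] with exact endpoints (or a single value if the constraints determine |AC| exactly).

|AB| ∈ {14}
|BC| ∈ {11}
|AC| ∈ {√(163)}

|AC| = √(163)  (≈ 12.7671)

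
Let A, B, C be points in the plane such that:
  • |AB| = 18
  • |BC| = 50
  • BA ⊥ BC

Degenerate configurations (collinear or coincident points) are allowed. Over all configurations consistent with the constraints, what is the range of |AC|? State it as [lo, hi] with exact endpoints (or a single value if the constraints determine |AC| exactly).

|AB| ∈ {18}
|BC| ∈ {50}
|AC| ∈ {2·√(706)}

|AC| = 2·√(706)  (≈ 53.1413)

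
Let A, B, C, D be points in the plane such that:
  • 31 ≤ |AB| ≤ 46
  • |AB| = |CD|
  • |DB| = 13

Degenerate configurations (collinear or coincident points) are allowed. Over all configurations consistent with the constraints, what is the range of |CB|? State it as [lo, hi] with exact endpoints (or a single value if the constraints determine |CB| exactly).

|AB| ∈ [31, 46]
|BD| ∈ {13}
|CD| ∈ [31, 46]
|AD| ∈ [18, 59]
|BC| ∈ [18, 59]
|AC| ∈ [0, 105]

|CB| ∈ [18, 59]  (≈ [18.0000, 59.0000])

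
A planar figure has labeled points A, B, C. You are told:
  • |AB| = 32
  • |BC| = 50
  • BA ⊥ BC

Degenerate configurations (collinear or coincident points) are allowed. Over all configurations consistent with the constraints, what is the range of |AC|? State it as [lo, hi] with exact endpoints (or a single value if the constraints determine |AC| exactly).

|AB| ∈ {32}
|BC| ∈ {50}
|AC| ∈ {2·√(881)}

|AC| = 2·√(881)  (≈ 59.3633)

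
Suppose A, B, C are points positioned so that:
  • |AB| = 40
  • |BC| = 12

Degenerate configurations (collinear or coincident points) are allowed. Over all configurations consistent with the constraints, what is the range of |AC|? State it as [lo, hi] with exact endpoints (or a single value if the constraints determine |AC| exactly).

|AC| ∈ [28, 52]  (≈ [28.0000, 52.0000])

|AB| ∈ {40}
|BC| ∈ {12}
|AC| ∈ [28, 52]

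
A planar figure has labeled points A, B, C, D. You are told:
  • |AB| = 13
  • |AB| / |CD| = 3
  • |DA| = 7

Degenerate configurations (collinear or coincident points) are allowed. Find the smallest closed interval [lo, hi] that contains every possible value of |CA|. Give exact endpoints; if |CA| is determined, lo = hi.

|CA| ∈ [8/3, 34/3]  (≈ [2.6667, 11.3333])

|AB| ∈ {13}
|AD| ∈ {7}
|CD| ∈ {13/3}
|BD| ∈ [6, 20]
|AC| ∈ [8/3, 34/3]
|BC| ∈ [5/3, 73/3]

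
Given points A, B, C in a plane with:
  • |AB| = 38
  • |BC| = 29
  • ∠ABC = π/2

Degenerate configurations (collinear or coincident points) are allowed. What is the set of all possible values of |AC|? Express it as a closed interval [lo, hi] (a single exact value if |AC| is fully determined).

|AC| = √(2285)  (≈ 47.8017)

|AB| ∈ {38}
|BC| ∈ {29}
|AC| ∈ {√(2285)}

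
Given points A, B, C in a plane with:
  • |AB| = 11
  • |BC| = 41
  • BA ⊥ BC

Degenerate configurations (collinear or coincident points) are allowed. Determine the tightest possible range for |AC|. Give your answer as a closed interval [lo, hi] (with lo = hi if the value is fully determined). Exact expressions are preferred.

|AC| = √(1802)  (≈ 42.4500)

|AB| ∈ {11}
|BC| ∈ {41}
|AC| ∈ {√(1802)}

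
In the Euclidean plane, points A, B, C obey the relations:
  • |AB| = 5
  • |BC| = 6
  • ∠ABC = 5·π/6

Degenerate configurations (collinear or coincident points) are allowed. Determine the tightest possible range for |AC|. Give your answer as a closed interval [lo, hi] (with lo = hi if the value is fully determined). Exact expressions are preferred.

|AB| ∈ {5}
|BC| ∈ {6}
|AC| ∈ {√(30·√(3) + 61)}

|AC| = √(30·√(3) + 61)  (≈ 10.6283)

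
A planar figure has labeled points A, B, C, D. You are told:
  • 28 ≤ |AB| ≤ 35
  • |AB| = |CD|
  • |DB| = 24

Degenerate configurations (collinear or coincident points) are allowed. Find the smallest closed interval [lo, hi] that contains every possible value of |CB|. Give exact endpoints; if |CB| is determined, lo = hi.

|CB| ∈ [4, 59]  (≈ [4.0000, 59.0000])

|AB| ∈ [28, 35]
|BD| ∈ {24}
|CD| ∈ [28, 35]
|AD| ∈ [4, 59]
|BC| ∈ [4, 59]
|AC| ∈ [0, 94]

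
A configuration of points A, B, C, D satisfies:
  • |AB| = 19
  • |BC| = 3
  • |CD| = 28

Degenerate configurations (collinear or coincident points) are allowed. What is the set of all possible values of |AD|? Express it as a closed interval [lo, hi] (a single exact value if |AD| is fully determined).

|AB| ∈ {19}
|BC| ∈ {3}
|CD| ∈ {28}
|AC| ∈ [16, 22]
|BD| ∈ [25, 31]
|AD| ∈ [6, 50]

|AD| ∈ [6, 50]  (≈ [6.0000, 50.0000])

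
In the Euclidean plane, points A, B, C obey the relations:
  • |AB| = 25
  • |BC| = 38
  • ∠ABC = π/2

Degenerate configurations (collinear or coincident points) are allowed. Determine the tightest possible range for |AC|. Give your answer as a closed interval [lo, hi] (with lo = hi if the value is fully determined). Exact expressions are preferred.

|AC| = √(2069)  (≈ 45.4863)

|AB| ∈ {25}
|BC| ∈ {38}
|AC| ∈ {√(2069)}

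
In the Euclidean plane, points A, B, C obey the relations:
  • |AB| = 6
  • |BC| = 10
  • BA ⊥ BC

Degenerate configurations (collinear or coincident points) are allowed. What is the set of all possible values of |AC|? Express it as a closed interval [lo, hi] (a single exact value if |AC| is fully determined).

|AB| ∈ {6}
|BC| ∈ {10}
|AC| ∈ {2·√(34)}

|AC| = 2·√(34)  (≈ 11.6619)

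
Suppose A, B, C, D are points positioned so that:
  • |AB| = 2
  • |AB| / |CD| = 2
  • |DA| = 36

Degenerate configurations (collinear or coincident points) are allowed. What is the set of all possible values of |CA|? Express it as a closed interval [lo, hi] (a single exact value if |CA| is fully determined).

|CA| ∈ [35, 37]  (≈ [35.0000, 37.0000])

|AB| ∈ {2}
|AD| ∈ {36}
|CD| ∈ {1}
|BD| ∈ [34, 38]
|AC| ∈ [35, 37]
|BC| ∈ [33, 39]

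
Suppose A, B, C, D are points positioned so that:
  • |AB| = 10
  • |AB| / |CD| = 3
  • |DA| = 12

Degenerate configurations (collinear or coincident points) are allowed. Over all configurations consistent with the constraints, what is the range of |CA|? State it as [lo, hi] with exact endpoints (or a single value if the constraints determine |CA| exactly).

|AB| ∈ {10}
|AD| ∈ {12}
|CD| ∈ {10/3}
|BD| ∈ [2, 22]
|AC| ∈ [26/3, 46/3]
|BC| ∈ [0, 76/3]

|CA| ∈ [26/3, 46/3]  (≈ [8.6667, 15.3333])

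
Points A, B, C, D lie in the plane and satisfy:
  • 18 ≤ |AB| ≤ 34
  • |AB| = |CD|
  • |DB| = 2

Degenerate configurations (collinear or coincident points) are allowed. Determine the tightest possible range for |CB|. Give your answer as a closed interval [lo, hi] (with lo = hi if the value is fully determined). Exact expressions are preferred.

|AB| ∈ [18, 34]
|BD| ∈ {2}
|CD| ∈ [18, 34]
|AD| ∈ [16, 36]
|BC| ∈ [16, 36]
|AC| ∈ [0, 70]

|CB| ∈ [16, 36]  (≈ [16.0000, 36.0000])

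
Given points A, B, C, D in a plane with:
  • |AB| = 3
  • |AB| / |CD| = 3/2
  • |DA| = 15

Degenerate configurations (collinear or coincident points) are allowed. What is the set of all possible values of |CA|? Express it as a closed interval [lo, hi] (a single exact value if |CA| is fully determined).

|CA| ∈ [13, 17]  (≈ [13.0000, 17.0000])

|AB| ∈ {3}
|AD| ∈ {15}
|CD| ∈ {2}
|BD| ∈ [12, 18]
|AC| ∈ [13, 17]
|BC| ∈ [10, 20]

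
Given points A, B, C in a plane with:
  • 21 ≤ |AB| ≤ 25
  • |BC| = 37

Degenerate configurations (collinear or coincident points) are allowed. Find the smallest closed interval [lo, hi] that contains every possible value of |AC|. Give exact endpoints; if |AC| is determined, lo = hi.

|AC| ∈ [12, 62]  (≈ [12.0000, 62.0000])

|AB| ∈ [21, 25]
|BC| ∈ {37}
|AC| ∈ [12, 62]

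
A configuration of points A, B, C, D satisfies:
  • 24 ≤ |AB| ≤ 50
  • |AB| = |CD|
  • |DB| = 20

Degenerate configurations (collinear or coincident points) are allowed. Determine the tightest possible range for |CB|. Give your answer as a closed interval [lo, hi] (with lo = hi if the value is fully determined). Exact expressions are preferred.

|AB| ∈ [24, 50]
|BD| ∈ {20}
|CD| ∈ [24, 50]
|AD| ∈ [4, 70]
|BC| ∈ [4, 70]
|AC| ∈ [0, 120]

|CB| ∈ [4, 70]  (≈ [4.0000, 70.0000])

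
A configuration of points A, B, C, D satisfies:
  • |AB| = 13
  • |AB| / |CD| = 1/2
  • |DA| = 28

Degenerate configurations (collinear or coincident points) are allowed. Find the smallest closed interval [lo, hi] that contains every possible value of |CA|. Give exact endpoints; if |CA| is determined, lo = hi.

|AB| ∈ {13}
|AD| ∈ {28}
|CD| ∈ {26}
|BD| ∈ [15, 41]
|AC| ∈ [2, 54]
|BC| ∈ [0, 67]

|CA| ∈ [2, 54]  (≈ [2.0000, 54.0000])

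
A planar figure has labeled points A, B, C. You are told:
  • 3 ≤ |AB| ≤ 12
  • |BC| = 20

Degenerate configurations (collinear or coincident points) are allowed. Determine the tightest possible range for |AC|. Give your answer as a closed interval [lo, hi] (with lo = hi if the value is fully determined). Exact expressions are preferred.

|AB| ∈ [3, 12]
|BC| ∈ {20}
|AC| ∈ [8, 32]

|AC| ∈ [8, 32]  (≈ [8.0000, 32.0000])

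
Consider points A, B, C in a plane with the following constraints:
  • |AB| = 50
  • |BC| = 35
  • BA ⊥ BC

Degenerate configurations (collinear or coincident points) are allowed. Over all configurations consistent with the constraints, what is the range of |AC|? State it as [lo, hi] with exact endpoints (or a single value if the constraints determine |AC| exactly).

|AC| = 5·√(149)  (≈ 61.0328)

|AB| ∈ {50}
|BC| ∈ {35}
|AC| ∈ {5·√(149)}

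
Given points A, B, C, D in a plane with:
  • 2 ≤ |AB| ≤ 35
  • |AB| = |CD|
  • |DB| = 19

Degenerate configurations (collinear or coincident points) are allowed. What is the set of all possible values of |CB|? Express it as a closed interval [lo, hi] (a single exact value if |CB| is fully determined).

|CB| ∈ [0, 54]  (≈ [0.0000, 54.0000])

|AB| ∈ [2, 35]
|BD| ∈ {19}
|CD| ∈ [2, 35]
|AD| ∈ [0, 54]
|BC| ∈ [0, 54]
|AC| ∈ [0, 89]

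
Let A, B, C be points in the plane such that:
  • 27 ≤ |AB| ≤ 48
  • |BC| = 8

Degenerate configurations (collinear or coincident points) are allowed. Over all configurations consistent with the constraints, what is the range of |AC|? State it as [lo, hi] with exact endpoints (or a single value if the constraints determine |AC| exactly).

|AB| ∈ [27, 48]
|BC| ∈ {8}
|AC| ∈ [19, 56]

|AC| ∈ [19, 56]  (≈ [19.0000, 56.0000])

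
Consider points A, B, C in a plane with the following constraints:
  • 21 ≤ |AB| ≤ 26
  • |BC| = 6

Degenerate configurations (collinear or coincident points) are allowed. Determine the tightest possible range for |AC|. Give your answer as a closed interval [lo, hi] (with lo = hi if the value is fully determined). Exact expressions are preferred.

|AB| ∈ [21, 26]
|BC| ∈ {6}
|AC| ∈ [15, 32]

|AC| ∈ [15, 32]  (≈ [15.0000, 32.0000])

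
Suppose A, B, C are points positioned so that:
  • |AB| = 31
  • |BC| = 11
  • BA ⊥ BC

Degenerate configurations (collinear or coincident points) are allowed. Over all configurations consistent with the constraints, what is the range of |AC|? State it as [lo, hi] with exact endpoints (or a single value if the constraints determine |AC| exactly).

|AC| = √(1082)  (≈ 32.8938)

|AB| ∈ {31}
|BC| ∈ {11}
|AC| ∈ {√(1082)}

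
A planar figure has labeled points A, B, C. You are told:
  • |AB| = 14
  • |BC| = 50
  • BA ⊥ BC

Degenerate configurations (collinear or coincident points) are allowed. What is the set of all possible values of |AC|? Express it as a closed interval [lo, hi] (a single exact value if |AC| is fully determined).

|AC| = 2·√(674)  (≈ 51.9230)

|AB| ∈ {14}
|BC| ∈ {50}
|AC| ∈ {2·√(674)}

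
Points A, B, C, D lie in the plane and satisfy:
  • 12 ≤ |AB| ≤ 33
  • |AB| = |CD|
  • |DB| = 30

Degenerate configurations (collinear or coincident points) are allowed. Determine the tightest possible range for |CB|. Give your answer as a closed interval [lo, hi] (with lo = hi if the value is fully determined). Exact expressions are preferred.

|CB| ∈ [0, 63]  (≈ [0.0000, 63.0000])

|AB| ∈ [12, 33]
|BD| ∈ {30}
|CD| ∈ [12, 33]
|AD| ∈ [0, 63]
|BC| ∈ [0, 63]
|AC| ∈ [0, 96]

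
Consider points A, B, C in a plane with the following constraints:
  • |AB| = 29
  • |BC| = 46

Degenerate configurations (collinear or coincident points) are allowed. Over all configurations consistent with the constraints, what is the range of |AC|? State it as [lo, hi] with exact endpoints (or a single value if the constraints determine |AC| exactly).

|AB| ∈ {29}
|BC| ∈ {46}
|AC| ∈ [17, 75]

|AC| ∈ [17, 75]  (≈ [17.0000, 75.0000])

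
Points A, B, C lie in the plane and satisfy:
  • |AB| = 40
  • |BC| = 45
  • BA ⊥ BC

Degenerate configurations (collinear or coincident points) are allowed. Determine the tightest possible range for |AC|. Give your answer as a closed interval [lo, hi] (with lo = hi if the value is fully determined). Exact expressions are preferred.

|AC| = 5·√(145)  (≈ 60.2080)

|AB| ∈ {40}
|BC| ∈ {45}
|AC| ∈ {5·√(145)}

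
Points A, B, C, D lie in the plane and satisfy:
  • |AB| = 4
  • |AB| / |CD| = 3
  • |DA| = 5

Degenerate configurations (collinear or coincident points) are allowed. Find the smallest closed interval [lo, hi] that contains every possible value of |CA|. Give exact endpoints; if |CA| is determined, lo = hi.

|CA| ∈ [11/3, 19/3]  (≈ [3.6667, 6.3333])

|AB| ∈ {4}
|AD| ∈ {5}
|CD| ∈ {4/3}
|BD| ∈ [1, 9]
|AC| ∈ [11/3, 19/3]
|BC| ∈ [0, 31/3]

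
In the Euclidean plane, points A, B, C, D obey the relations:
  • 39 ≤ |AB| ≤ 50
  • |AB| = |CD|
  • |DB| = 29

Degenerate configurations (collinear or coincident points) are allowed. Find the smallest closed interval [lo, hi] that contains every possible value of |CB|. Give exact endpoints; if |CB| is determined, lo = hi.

|AB| ∈ [39, 50]
|BD| ∈ {29}
|CD| ∈ [39, 50]
|AD| ∈ [10, 79]
|BC| ∈ [10, 79]
|AC| ∈ [0, 129]

|CB| ∈ [10, 79]  (≈ [10.0000, 79.0000])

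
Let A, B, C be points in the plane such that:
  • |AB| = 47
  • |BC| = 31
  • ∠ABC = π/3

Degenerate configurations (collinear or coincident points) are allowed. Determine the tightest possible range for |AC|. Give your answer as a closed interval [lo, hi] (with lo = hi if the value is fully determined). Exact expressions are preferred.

|AB| ∈ {47}
|BC| ∈ {31}
|AC| ∈ {√(1713)}

|AC| = √(1713)  (≈ 41.3884)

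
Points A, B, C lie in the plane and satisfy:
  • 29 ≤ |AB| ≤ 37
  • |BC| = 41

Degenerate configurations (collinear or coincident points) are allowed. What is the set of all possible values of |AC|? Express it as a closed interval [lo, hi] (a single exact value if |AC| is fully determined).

|AB| ∈ [29, 37]
|BC| ∈ {41}
|AC| ∈ [4, 78]

|AC| ∈ [4, 78]  (≈ [4.0000, 78.0000])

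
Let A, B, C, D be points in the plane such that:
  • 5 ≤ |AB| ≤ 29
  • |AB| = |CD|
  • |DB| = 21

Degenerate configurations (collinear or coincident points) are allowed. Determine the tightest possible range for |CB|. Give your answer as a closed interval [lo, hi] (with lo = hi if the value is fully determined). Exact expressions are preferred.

|AB| ∈ [5, 29]
|BD| ∈ {21}
|CD| ∈ [5, 29]
|AD| ∈ [0, 50]
|BC| ∈ [0, 50]
|AC| ∈ [0, 79]

|CB| ∈ [0, 50]  (≈ [0.0000, 50.0000])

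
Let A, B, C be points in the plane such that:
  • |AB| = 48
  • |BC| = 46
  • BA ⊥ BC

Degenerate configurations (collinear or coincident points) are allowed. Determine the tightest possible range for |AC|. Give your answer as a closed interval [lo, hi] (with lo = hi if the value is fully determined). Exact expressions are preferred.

|AC| = 2·√(1105)  (≈ 66.4831)

|AB| ∈ {48}
|BC| ∈ {46}
|AC| ∈ {2·√(1105)}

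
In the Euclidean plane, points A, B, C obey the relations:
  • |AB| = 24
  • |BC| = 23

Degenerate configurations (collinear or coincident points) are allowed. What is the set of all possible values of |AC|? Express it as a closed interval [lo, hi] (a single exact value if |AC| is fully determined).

|AB| ∈ {24}
|BC| ∈ {23}
|AC| ∈ [1, 47]

|AC| ∈ [1, 47]  (≈ [1.0000, 47.0000])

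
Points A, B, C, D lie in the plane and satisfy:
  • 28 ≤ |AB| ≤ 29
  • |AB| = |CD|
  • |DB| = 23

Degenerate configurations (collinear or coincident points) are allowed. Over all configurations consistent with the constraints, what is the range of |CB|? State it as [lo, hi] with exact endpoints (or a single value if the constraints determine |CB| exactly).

|CB| ∈ [5, 52]  (≈ [5.0000, 52.0000])

|AB| ∈ [28, 29]
|BD| ∈ {23}
|CD| ∈ [28, 29]
|AD| ∈ [5, 52]
|BC| ∈ [5, 52]
|AC| ∈ [0, 81]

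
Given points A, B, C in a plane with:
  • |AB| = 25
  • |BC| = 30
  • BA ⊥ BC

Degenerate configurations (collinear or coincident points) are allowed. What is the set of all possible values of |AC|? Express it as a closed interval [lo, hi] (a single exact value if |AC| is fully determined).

|AC| = 5·√(61)  (≈ 39.0512)

|AB| ∈ {25}
|BC| ∈ {30}
|AC| ∈ {5·√(61)}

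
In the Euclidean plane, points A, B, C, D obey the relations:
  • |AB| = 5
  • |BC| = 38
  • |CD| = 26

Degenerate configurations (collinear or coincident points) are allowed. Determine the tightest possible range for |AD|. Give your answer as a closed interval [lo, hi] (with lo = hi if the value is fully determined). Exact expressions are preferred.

|AB| ∈ {5}
|BC| ∈ {38}
|CD| ∈ {26}
|AC| ∈ [33, 43]
|BD| ∈ [12, 64]
|AD| ∈ [7, 69]

|AD| ∈ [7, 69]  (≈ [7.0000, 69.0000])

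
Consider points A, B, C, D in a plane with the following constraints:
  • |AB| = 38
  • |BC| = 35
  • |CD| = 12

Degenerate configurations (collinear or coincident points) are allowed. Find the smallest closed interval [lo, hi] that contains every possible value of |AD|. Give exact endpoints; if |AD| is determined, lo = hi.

|AB| ∈ {38}
|BC| ∈ {35}
|CD| ∈ {12}
|AC| ∈ [3, 73]
|BD| ∈ [23, 47]
|AD| ∈ [0, 85]

|AD| ∈ [0, 85]  (≈ [0.0000, 85.0000])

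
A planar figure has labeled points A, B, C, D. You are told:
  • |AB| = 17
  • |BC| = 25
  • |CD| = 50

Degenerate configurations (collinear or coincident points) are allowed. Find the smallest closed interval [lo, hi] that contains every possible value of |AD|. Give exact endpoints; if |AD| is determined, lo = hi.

|AD| ∈ [8, 92]  (≈ [8.0000, 92.0000])

|AB| ∈ {17}
|BC| ∈ {25}
|CD| ∈ {50}
|AC| ∈ [8, 42]
|BD| ∈ [25, 75]
|AD| ∈ [8, 92]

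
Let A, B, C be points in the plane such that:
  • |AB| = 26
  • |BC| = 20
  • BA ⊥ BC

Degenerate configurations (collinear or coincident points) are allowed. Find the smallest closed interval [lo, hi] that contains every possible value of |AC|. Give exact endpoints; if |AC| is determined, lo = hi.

|AC| = 2·√(269)  (≈ 32.8024)

|AB| ∈ {26}
|BC| ∈ {20}
|AC| ∈ {2·√(269)}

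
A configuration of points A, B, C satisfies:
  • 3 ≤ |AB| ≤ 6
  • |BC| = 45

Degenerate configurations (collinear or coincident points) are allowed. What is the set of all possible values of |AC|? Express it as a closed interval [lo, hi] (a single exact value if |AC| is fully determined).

|AB| ∈ [3, 6]
|BC| ∈ {45}
|AC| ∈ [39, 51]

|AC| ∈ [39, 51]  (≈ [39.0000, 51.0000])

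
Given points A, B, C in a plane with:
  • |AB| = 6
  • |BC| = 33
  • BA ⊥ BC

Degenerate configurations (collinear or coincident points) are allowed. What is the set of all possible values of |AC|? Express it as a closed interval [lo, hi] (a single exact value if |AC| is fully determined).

|AC| = 15·√(5)  (≈ 33.5410)

|AB| ∈ {6}
|BC| ∈ {33}
|AC| ∈ {15·√(5)}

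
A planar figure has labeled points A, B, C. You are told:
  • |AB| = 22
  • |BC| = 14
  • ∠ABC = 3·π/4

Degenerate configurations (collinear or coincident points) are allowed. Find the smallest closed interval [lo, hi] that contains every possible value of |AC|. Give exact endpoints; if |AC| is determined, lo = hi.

|AB| ∈ {22}
|BC| ∈ {14}
|AC| ∈ {2·√(77·√(2) + 170)}

|AC| = 2·√(77·√(2) + 170)  (≈ 33.4003)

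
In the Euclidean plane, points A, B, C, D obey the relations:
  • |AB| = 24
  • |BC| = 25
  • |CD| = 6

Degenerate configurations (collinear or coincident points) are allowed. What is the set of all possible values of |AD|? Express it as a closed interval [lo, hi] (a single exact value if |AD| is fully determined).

|AB| ∈ {24}
|BC| ∈ {25}
|CD| ∈ {6}
|AC| ∈ [1, 49]
|BD| ∈ [19, 31]
|AD| ∈ [0, 55]

|AD| ∈ [0, 55]  (≈ [0.0000, 55.0000])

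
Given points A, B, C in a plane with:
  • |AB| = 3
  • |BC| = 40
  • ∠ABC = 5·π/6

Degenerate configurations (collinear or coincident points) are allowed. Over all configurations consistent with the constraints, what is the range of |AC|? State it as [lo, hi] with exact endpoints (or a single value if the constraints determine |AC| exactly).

|AB| ∈ {3}
|BC| ∈ {40}
|AC| ∈ {√(120·√(3) + 1609)}

|AC| = √(120·√(3) + 1609)  (≈ 42.6245)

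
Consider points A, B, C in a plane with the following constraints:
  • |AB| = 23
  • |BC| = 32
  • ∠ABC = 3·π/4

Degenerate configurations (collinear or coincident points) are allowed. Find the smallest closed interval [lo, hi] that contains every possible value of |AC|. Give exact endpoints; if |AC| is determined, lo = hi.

|AC| = √(736·√(2) + 1553)  (≈ 50.9300)

|AB| ∈ {23}
|BC| ∈ {32}
|AC| ∈ {√(736·√(2) + 1553)}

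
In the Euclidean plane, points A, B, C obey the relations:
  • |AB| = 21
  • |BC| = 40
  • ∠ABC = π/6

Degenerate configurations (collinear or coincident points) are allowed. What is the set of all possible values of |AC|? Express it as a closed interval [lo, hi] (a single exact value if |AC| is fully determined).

|AB| ∈ {21}
|BC| ∈ {40}
|AC| ∈ {√(2041 - 840·√(3))}

|AC| = √(2041 - 840·√(3))  (≈ 24.2090)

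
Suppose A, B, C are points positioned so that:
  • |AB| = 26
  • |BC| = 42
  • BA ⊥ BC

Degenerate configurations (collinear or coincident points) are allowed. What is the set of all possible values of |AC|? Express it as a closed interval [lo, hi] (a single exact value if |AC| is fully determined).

|AB| ∈ {26}
|BC| ∈ {42}
|AC| ∈ {2·√(610)}

|AC| = 2·√(610)  (≈ 49.3964)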